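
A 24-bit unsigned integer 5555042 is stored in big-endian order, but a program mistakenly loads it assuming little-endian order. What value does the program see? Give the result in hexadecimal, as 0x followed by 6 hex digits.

5555042 in 24-bit hexadecimal is 0x54C362.
Stored big-endian, the bytes at ascending addresses are 54 C3 62.
Read back as little-endian, the first byte is least significant, giving 0x62C354.

0x62C354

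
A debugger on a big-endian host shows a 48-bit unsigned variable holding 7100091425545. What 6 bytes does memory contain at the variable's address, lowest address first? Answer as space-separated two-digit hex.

06 75 1E 6D 63 09

7100091425545 in hexadecimal, padded to 48 bits, is 0x06751E6D6309.
Split into bytes (most-significant first): 06 75 1E 6D 63 09.
Big-endian: lowest address holds the most-significant byte.
So the memory order matches the most-significant-first order: 06 75 1E 6D 63 09.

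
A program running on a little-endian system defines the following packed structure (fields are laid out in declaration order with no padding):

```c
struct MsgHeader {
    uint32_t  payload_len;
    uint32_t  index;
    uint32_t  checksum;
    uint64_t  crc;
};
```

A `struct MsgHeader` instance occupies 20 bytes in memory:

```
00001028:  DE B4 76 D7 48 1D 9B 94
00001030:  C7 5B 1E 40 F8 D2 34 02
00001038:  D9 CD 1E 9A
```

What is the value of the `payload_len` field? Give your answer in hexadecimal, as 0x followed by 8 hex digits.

0xD776B4DE

`payload_len` is the first field, at byte offset 0, occupying 4 bytes.
Bytes at offsets 0..3: DE B4 76 D7.
Little-endian stores the least-significant byte at the lowest address.
Reassemble most-significant byte first: D7 76 B4 DE → 0xD776B4DE.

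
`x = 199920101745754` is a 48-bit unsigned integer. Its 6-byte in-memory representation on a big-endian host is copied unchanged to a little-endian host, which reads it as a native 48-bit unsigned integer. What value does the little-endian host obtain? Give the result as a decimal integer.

199920101745754 in 48-bit hexadecimal is 0xB5D386A5E45A.
Stored big-endian, the bytes at ascending addresses are B5 D3 86 A5 E4 5A.
Read back as little-endian, the first byte is least significant, giving 0x5AE4A586D3B5.
0x5AE4A586D3B5 = 99938076119989.

99938076119989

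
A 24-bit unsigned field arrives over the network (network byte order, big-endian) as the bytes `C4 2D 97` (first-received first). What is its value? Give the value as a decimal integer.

12856727

In big-endian order the high byte comes first in memory.
The bytes are already most-significant first: 0xC42D97.
0xC42D97 = 12856727.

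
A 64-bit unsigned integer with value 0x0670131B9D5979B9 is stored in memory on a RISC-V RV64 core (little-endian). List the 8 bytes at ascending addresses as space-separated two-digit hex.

B9 79 59 9D 1B 13 70 06

Split into bytes (most-significant first): 06 70 13 1B 9D 59 79 B9.
Little-endian stores the least-significant byte at the lowest address.
So at ascending addresses the bytes are B9 79 59 9D 1B 13 70 06.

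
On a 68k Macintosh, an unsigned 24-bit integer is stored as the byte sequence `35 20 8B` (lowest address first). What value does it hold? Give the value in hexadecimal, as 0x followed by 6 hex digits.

Big-endian stores the most-significant byte at the lowest address.
The bytes are already most-significant first: 0x35208B.

0x35208B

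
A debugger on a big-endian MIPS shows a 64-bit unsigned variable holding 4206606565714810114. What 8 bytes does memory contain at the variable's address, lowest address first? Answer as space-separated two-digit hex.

3A 60 DE 62 4B 41 D5 02

4206606565714810114 in hexadecimal, padded to 64 bits, is 0x3A60DE624B41D502.
Split into bytes (most-significant first): 3A 60 DE 62 4B 41 D5 02.
In big-endian order the high byte comes first in memory.
So the memory order matches the most-significant-first order: 3A 60 DE 62 4B 41 D5 02.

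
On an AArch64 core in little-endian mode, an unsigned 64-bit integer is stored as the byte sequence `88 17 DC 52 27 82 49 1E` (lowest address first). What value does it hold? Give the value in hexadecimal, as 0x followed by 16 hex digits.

Little-endian: lowest address holds the least-significant byte.
Reassemble most-significant byte first: 1E 49 82 27 52 DC 17 88 → 0x1E49822752DC1788.

0x1E49822752DC1788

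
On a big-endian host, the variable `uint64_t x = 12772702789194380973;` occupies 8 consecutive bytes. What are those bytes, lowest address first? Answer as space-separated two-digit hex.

B1 41 C1 83 9B 92 76 AD

12772702789194380973 in hexadecimal, padded to 64 bits, is 0xB141C1839B9276AD.
Split into bytes (most-significant first): B1 41 C1 83 9B 92 76 AD.
Big-endian stores the most-significant byte at the lowest address.
So the memory order matches the most-significant-first order: B1 41 C1 83 9B 92 76 AD.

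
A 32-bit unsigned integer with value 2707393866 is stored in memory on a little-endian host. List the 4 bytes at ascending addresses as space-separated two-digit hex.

4A 8D 5F A1

2707393866 in hexadecimal, padded to 32 bits, is 0xA15F8D4A.
Split into bytes (most-significant first): A1 5F 8D 4A.
In little-endian order the low byte comes first in memory.
So at ascending addresses the bytes are 4A 8D 5F A1.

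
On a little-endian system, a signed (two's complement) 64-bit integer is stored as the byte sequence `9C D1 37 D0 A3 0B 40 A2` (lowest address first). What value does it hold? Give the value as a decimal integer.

-6755386642854850148

Little-endian stores the least-significant byte at the lowest address.
Reassemble most-significant byte first: A2 40 0B A3 D0 37 D1 9C → 0xA2400BA3D037D19C.
Top bit is set, so as a signed 64-bit value this is 0xA2400BA3D037D19C − 2^64 = -6755386642854850148.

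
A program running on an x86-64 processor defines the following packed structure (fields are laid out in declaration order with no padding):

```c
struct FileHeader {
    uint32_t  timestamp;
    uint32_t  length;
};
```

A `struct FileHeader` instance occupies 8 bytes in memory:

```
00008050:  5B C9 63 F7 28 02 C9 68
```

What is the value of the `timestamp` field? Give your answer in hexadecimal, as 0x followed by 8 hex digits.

`timestamp` is the first field, at byte offset 0, occupying 4 bytes.
Bytes at offsets 0..3: 5B C9 63 F7.
Little-endian stores the least-significant byte at the lowest address.
Reassemble most-significant byte first: F7 63 C9 5B → 0xF763C95B.

0xF763C95B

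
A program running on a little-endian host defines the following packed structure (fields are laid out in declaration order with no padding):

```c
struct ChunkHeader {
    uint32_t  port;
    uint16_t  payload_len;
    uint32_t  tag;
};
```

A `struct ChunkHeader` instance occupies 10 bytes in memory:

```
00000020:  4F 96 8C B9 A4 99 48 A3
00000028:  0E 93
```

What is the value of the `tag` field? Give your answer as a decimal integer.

2467210056

`tag` follows `port` (4 B), `payload_len` (2 B), so it starts at offset 4 + 2 = 6 and occupies 4 bytes.
Bytes at offsets 6..9: 48 A3 0E 93.
In little-endian order the low byte comes first in memory.
Reassemble most-significant byte first: 93 0E A3 48 → 0x930EA348.
0x930EA348 = 2467210056.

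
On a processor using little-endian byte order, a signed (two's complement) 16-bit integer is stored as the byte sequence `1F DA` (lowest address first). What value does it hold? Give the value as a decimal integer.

In little-endian order the low byte comes first in memory.
Reassemble most-significant byte first: DA 1F → 0xDA1F.
Top bit is set, so as a signed 16-bit value this is 0xDA1F − 2^16 = -9697.

-9697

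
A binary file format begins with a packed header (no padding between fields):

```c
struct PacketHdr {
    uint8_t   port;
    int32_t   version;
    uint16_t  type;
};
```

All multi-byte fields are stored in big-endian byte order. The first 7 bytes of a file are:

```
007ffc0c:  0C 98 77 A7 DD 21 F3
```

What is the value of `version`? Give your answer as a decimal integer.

-1736988707

`version` follows `port` (1 byte), so it starts at byte offset 1 and occupies 4 bytes.
Bytes at offsets 1..4: 98 77 A7 DD.
Big-endian: lowest address holds the most-significant byte.
The bytes are already most-significant first: 0x9877A7DD.
Top bit is set, so as a signed 32-bit value this is 0x9877A7DD − 2^32 = -1736988707.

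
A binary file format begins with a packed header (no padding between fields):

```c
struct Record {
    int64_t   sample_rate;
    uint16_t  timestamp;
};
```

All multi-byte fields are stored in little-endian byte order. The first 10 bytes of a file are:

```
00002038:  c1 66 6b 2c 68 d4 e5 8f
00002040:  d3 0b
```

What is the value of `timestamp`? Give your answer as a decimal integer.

3027

`timestamp` follows `sample_rate` (8 bytes), so it starts at byte offset 8 and occupies 2 bytes.
Bytes at offsets 8..9: D3 0B.
Little-endian stores the least-significant byte at the lowest address.
Reassemble most-significant byte first: 0B D3 → 0x0BD3.
0x0BD3 = 3027.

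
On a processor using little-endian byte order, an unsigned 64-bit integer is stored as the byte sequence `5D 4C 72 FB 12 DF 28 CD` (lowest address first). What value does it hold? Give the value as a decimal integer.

In little-endian order the low byte comes first in memory.
Reassemble most-significant byte first: CD 28 DF 12 FB 72 4C 5D → 0xCD28DF12FB724C5D.
0xCD28DF12FB724C5D = 14783311049464630365.

14783311049464630365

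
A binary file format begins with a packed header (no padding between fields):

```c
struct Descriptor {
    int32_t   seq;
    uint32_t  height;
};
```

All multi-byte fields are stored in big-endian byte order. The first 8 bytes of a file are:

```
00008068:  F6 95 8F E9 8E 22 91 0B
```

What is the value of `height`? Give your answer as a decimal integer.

`height` follows `seq` (4 bytes), so it starts at byte offset 4 and occupies 4 bytes.
Bytes at offsets 4..7: 8E 22 91 0B.
Big-endian: lowest address holds the most-significant byte.
The bytes are already most-significant first: 0x8E22910B.
0x8E22910B = 2384630027.

2384630027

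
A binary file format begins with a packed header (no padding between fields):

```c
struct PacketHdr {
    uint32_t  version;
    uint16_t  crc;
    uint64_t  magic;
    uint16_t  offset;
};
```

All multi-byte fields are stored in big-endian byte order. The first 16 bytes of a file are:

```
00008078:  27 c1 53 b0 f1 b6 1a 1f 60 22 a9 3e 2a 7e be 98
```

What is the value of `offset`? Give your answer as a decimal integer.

`offset` follows `version` (4 B), `crc` (2 B), `magic` (8 B), so it starts at offset 4 + 2 + 8 = 14 and occupies 2 bytes.
Bytes at offsets 14..15: BE 98.
In big-endian order the high byte comes first in memory.
The bytes are already most-significant first: 0xBE98.
0xBE98 = 48792.

48792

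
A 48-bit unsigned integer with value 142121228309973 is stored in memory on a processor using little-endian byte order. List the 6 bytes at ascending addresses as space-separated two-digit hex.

D5 15 54 2D 42 81

142121228309973 in hexadecimal, padded to 48 bits, is 0x81422D5415D5.
Split into bytes (most-significant first): 81 42 2D 54 15 D5.
Little-endian stores the least-significant byte at the lowest address.
So at ascending addresses the bytes are D5 15 54 2D 42 81.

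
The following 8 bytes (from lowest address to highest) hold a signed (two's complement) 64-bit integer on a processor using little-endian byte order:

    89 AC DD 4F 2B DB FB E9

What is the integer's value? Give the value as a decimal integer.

Little-endian: lowest address holds the least-significant byte.
Reassemble most-significant byte first: E9 FB DB 2B 4F DD AC 89 → 0xE9FBDB2B4FDDAC89.
Top bit is set, so as a signed 64-bit value this is 0xE9FBDB2B4FDDAC89 − 2^64 = -1586433464647963511.

-1586433464647963511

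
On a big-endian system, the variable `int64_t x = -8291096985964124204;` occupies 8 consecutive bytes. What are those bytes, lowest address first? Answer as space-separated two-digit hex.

8C F0 1B 38 29 4B E7 D4

Two's complement of -8291096985964124204 in 64 bits: 8291096985964124204 = 0x730FE4C7D6B4182C; invert → 0x8CF01B38294BE7D3; add 1 → 0x8CF01B38294BE7D4.
Split into bytes (most-significant first): 8C F0 1B 38 29 4B E7 D4.
Big-endian: lowest address holds the most-significant byte.
So the memory order matches the most-significant-first order: 8C F0 1B 38 29 4B E7 D4.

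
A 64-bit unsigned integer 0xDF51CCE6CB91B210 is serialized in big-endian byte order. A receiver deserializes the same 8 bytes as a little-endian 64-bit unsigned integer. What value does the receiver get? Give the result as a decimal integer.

1203184355397882335

Stored big-endian, the bytes at ascending addresses are DF 51 CC E6 CB 91 B2 10.
Read back as little-endian, the first byte is least significant, giving 0x10B291CBE6CC51DF.
0x10B291CBE6CC51DF = 1203184355397882335.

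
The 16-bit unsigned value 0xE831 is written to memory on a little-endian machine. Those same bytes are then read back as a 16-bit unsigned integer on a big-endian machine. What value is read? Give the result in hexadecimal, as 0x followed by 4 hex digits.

Stored little-endian, the bytes at ascending addresses are 31 E8.
Read back as big-endian, the last byte is least significant, giving 0x31E8.

0x31E8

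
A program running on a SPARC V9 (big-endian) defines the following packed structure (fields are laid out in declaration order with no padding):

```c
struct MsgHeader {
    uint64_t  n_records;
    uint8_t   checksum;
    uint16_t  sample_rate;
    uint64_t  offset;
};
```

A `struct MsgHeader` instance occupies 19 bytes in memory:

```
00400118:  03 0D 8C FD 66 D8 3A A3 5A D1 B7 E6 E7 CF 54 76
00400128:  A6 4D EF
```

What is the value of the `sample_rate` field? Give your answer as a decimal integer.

`sample_rate` follows `n_records` (8 B), `checksum` (1 B), so it starts at offset 8 + 1 = 9 and occupies 2 bytes.
Bytes at offsets 9..10: D1 B7.
Big-endian stores the most-significant byte at the lowest address.
The bytes are already most-significant first: 0xD1B7.
0xD1B7 = 53687.

53687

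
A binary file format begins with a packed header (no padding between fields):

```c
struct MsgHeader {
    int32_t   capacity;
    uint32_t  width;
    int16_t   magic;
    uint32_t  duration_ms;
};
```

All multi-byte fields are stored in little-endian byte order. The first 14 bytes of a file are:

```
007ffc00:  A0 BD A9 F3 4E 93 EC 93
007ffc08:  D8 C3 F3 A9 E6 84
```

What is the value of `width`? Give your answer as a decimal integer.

`width` follows `capacity` (4 bytes), so it starts at byte offset 4 and occupies 4 bytes.
Bytes at offsets 4..7: 4E 93 EC 93.
Little-endian: lowest address holds the least-significant byte.
Reassemble most-significant byte first: 93 EC 93 4E → 0x93EC934E.
0x93EC934E = 2481754958.

2481754958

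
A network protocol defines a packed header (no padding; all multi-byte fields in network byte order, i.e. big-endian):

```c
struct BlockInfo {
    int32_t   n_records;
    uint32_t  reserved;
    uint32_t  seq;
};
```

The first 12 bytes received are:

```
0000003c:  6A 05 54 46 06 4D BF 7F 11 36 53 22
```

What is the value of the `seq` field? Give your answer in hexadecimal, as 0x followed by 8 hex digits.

`seq` follows `n_records` (4 B), `reserved` (4 B), so it starts at offset 4 + 4 = 8 and occupies 4 bytes.
Bytes at offsets 8..11: 11 36 53 22.
Big-endian stores the most-significant byte at the lowest address.
The bytes are already most-significant first: 0x11365322.

0x11365322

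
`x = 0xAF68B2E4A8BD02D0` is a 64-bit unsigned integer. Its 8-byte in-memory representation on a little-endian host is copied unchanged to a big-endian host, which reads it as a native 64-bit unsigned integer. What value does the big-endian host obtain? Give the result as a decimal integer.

Stored little-endian, the bytes at ascending addresses are D0 02 BD A8 E4 B2 68 AF.
Read back as big-endian, the last byte is least significant, giving 0xD002BDA8E4B268AF.
0xD002BDA8E4B268AF = 14988751042931484847.

14988751042931484847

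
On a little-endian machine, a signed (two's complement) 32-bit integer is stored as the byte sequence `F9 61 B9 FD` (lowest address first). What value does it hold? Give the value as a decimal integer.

Little-endian: lowest address holds the least-significant byte.
Reassemble most-significant byte first: FD B9 61 F9 → 0xFDB961F9.
Top bit is set, so as a signed 32-bit value this is 0xFDB961F9 − 2^32 = -38182407.

-38182407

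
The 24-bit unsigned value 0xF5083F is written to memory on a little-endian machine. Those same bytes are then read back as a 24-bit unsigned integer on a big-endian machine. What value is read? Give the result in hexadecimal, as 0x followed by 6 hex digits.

Stored little-endian, the bytes at ascending addresses are 3F 08 F5.
Read back as big-endian, the last byte is least significant, giving 0x3F08F5.

0x3F08F5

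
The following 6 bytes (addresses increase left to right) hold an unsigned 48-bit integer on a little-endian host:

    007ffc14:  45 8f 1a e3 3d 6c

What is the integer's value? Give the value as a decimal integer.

In little-endian order the low byte comes first in memory.
Reassemble most-significant byte first: 6C 3D E3 1A 8F 45 → 0x6C3DE31A8F45.
0x6C3DE31A8F45 = 119013058973509.

119013058973509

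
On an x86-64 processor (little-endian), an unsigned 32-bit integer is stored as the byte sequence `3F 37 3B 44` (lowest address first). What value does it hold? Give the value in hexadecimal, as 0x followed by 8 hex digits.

Little-endian: lowest address holds the least-significant byte.
Reassemble most-significant byte first: 44 3B 37 3F → 0x443B373F.

0x443B373F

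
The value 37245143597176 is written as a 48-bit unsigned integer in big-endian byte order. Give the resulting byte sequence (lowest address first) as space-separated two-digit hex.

37245143597176 in hexadecimal, padded to 48 bits, is 0x21DFCF8DC078.
Split into bytes (most-significant first): 21 DF CF 8D C0 78.
Big-endian: lowest address holds the most-significant byte.
So the memory order matches the most-significant-first order: 21 DF CF 8D C0 78.

21 DF CF 8D C0 78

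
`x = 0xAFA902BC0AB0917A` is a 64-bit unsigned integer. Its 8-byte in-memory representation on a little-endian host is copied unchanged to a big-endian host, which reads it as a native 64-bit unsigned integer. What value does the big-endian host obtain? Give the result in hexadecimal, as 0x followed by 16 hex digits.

0x7A91B00ABC02A9AF

Stored little-endian, the bytes at ascending addresses are 7A 91 B0 0A BC 02 A9 AF.
Read back as big-endian, the last byte is least significant, giving 0x7A91B00ABC02A9AF.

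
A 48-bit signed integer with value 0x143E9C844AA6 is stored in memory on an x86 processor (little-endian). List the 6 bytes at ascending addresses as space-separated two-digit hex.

A6 4A 84 9C 3E 14

Split into bytes (most-significant first): 14 3E 9C 84 4A A6.
Little-endian stores the least-significant byte at the lowest address.
So at ascending addresses the bytes are A6 4A 84 9C 3E 14.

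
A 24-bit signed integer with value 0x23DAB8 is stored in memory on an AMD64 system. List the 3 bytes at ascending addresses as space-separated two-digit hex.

Split into bytes (most-significant first): 23 DA B8.
In little-endian order the low byte comes first in memory.
So at ascending addresses the bytes are B8 DA 23.

B8 DA 23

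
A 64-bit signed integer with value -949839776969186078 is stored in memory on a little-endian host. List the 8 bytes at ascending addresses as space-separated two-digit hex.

Two's complement of -949839776969186078 in 64 bits: 949839776969186078 = 0x0D2E823EA3C8DB1E; invert → 0xF2D17DC15C3724E1; add 1 → 0xF2D17DC15C3724E2.
Split into bytes (most-significant first): F2 D1 7D C1 5C 37 24 E2.
In little-endian order the low byte comes first in memory.
So at ascending addresses the bytes are E2 24 37 5C C1 7D D1 F2.

E2 24 37 5C C1 7D D1 F2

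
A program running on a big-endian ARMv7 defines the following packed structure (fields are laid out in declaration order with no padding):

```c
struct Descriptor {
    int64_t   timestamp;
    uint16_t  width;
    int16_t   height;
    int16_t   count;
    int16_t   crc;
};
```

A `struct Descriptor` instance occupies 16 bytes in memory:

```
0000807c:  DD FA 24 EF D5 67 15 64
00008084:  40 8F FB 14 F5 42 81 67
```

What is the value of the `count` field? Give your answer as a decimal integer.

`count` follows `timestamp` (8 B), `width` (2 B), `height` (2 B), so it starts at offset 8 + 2 + 2 = 12 and occupies 2 bytes.
Bytes at offsets 12..13: F5 42.
Big-endian stores the most-significant byte at the lowest address.
The bytes are already most-significant first: 0xF542.
Top bit is set, so as a signed 16-bit value this is 0xF542 − 2^16 = -2750.

-2750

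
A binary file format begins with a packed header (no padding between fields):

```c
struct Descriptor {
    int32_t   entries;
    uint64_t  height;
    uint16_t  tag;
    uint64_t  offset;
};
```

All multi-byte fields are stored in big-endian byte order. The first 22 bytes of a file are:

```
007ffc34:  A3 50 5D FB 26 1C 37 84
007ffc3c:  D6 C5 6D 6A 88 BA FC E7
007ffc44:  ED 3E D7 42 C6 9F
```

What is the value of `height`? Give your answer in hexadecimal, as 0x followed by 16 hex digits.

`height` follows `entries` (4 bytes), so it starts at byte offset 4 and occupies 8 bytes.
Bytes at offsets 4..11: 26 1C 37 84 D6 C5 6D 6A.
Big-endian: lowest address holds the most-significant byte.
The bytes are already most-significant first: 0x261C3784D6C56D6A.

0x261C3784D6C56D6A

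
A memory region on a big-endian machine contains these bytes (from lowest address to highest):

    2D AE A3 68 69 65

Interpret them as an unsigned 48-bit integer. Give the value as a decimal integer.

Big-endian: lowest address holds the most-significant byte.
The bytes are already most-significant first: 0x2DAEA3686965.
0x2DAEA3686965 = 50228089088357.

50228089088357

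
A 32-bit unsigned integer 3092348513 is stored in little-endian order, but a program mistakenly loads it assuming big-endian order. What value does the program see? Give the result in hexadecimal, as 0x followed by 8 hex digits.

0x617E51B8

3092348513 in 32-bit hexadecimal is 0xB8517E61.
Stored little-endian, the bytes at ascending addresses are 61 7E 51 B8.
Read back as big-endian, the last byte is least significant, giving 0x617E51B8.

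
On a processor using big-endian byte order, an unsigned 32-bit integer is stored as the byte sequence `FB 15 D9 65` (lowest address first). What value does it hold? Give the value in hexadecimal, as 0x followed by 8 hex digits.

In big-endian order the high byte comes first in memory.
The bytes are already most-significant first: 0xFB15D965.

0xFB15D965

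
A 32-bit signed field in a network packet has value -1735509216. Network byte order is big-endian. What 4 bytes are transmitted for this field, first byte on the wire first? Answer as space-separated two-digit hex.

Two's complement of -1735509216 in 32 bits: 1735509216 = 0x6771C4E0; invert → 0x988E3B1F; add 1 → 0x988E3B20.
Split into bytes (most-significant first): 98 8E 3B 20.
In big-endian order the high byte comes first in memory.
So the memory order matches the most-significant-first order: 98 8E 3B 20.

98 8E 3B 20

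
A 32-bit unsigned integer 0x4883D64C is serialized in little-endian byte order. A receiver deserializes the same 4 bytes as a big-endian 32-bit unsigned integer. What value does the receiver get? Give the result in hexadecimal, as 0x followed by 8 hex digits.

0x4CD68348

Stored little-endian, the bytes at ascending addresses are 4C D6 83 48.
Read back as big-endian, the last byte is least significant, giving 0x4CD68348.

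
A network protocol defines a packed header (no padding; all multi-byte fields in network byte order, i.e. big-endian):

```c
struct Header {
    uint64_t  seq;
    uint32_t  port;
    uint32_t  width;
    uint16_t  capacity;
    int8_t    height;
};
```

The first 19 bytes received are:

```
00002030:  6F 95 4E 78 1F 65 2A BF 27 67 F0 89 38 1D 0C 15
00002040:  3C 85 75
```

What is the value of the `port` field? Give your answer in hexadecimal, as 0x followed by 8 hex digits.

`port` follows `seq` (8 bytes), so it starts at byte offset 8 and occupies 4 bytes.
Bytes at offsets 8..11: 27 67 F0 89.
In big-endian order the high byte comes first in memory.
The bytes are already most-significant first: 0x2767F089.

0x2767F089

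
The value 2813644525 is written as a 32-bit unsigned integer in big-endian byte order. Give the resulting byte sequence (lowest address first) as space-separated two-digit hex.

2813644525 in hexadecimal, padded to 32 bits, is 0xA7B4CEED.
Split into bytes (most-significant first): A7 B4 CE ED.
Big-endian stores the most-significant byte at the lowest address.
So the memory order matches the most-significant-first order: A7 B4 CE ED.

A7 B4 CE ED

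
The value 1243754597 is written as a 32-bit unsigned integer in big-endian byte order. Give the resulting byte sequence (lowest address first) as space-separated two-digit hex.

4A 22 30 65

1243754597 in hexadecimal, padded to 32 bits, is 0x4A223065.
Split into bytes (most-significant first): 4A 22 30 65.
In big-endian order the high byte comes first in memory.
So the memory order matches the most-significant-first order: 4A 22 30 65.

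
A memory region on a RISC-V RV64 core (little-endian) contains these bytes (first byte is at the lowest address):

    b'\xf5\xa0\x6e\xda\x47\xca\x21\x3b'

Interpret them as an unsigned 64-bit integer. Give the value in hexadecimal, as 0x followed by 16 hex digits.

0x3B21CA47DA6EA0F5

Little-endian: lowest address holds the least-significant byte.
Reassemble most-significant byte first: 3B 21 CA 47 DA 6E A0 F5 → 0x3B21CA47DA6EA0F5.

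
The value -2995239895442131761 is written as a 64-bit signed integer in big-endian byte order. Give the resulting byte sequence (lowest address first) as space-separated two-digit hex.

D6 6E C5 2F 3F 17 F4 CF

Two's complement of -2995239895442131761 in 64 bits: 2995239895442131761 = 0x29913AD0C0E80B31; invert → 0xD66EC52F3F17F4CE; add 1 → 0xD66EC52F3F17F4CF.
Split into bytes (most-significant first): D6 6E C5 2F 3F 17 F4 CF.
Big-endian: lowest address holds the most-significant byte.
So the memory order matches the most-significant-first order: D6 6E C5 2F 3F 17 F4 CF.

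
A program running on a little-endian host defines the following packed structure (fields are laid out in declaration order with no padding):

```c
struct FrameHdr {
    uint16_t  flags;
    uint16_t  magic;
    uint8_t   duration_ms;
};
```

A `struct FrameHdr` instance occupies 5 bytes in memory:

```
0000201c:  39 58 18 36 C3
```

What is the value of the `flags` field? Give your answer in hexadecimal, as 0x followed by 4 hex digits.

0x5839

`flags` is the first field, at byte offset 0, occupying 2 bytes.
Bytes at offsets 0..1: 39 58.
Little-endian: lowest address holds the least-significant byte.
Reassemble most-significant byte first: 58 39 → 0x5839.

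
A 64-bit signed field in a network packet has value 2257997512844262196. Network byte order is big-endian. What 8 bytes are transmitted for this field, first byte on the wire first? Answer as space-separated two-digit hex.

2257997512844262196 in hexadecimal, padded to 64 bits, is 0x1F5604C648CC3B34.
Split into bytes (most-significant first): 1F 56 04 C6 48 CC 3B 34.
Big-endian stores the most-significant byte at the lowest address.
So the memory order matches the most-significant-first order: 1F 56 04 C6 48 CC 3B 34.

1F 56 04 C6 48 CC 3B 34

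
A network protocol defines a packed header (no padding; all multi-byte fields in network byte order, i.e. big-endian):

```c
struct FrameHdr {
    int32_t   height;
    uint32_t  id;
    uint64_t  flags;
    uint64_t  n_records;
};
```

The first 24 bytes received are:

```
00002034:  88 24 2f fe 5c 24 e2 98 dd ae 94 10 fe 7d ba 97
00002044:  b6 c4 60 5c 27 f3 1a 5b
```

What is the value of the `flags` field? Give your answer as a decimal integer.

`flags` follows `height` (4 B), `id` (4 B), so it starts at offset 4 + 4 = 8 and occupies 8 bytes.
Bytes at offsets 8..15: DD AE 94 10 FE 7D BA 97.
Big-endian stores the most-significant byte at the lowest address.
The bytes are already most-significant first: 0xDDAE9410FE7DBA97.
0xDDAE9410FE7DBA97 = 15973867729039768215.

15973867729039768215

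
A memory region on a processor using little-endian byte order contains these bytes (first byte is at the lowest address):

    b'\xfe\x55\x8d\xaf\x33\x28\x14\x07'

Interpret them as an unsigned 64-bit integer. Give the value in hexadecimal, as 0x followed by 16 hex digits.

0x07142833AF8D55FE

In little-endian order the low byte comes first in memory.
Reassemble most-significant byte first: 07 14 28 33 AF 8D 55 FE → 0x07142833AF8D55FE.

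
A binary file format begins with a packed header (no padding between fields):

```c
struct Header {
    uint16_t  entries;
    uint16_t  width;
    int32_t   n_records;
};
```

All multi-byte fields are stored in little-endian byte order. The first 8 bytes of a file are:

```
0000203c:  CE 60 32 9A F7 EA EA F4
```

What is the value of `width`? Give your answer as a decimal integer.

`width` follows `entries` (2 bytes), so it starts at byte offset 2 and occupies 2 bytes.
Bytes at offsets 2..3: 32 9A.
In little-endian order the low byte comes first in memory.
Reassemble most-significant byte first: 9A 32 → 0x9A32.
0x9A32 = 39474.

39474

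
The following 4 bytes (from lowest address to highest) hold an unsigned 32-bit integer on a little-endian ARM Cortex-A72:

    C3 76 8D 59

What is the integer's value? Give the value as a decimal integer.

1502443203

In little-endian order the low byte comes first in memory.
Reassemble most-significant byte first: 59 8D 76 C3 → 0x598D76C3.
0x598D76C3 = 1502443203.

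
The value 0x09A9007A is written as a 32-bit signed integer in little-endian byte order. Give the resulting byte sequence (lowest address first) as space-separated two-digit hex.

Split into bytes (most-significant first): 09 A9 00 7A.
Little-endian stores the least-significant byte at the lowest address.
So at ascending addresses the bytes are 7A 00 A9 09.

7A 00 A9 09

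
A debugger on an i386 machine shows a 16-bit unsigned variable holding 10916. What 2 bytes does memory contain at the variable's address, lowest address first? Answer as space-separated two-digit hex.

A4 2A

10916 in hexadecimal, padded to 16 bits, is 0x2AA4.
Split into bytes (most-significant first): 2A A4.
Little-endian: lowest address holds the least-significant byte.
So at ascending addresses the bytes are A4 2A.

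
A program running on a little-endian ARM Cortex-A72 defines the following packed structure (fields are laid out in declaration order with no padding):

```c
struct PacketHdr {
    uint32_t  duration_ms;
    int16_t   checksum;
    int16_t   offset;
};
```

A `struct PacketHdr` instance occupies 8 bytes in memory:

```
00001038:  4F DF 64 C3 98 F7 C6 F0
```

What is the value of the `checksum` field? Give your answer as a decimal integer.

`checksum` follows `duration_ms` (4 bytes), so it starts at byte offset 4 and occupies 2 bytes.
Bytes at offsets 4..5: 98 F7.
In little-endian order the low byte comes first in memory.
Reassemble most-significant byte first: F7 98 → 0xF798.
Top bit is set, so as a signed 16-bit value this is 0xF798 − 2^16 = -2152.

-2152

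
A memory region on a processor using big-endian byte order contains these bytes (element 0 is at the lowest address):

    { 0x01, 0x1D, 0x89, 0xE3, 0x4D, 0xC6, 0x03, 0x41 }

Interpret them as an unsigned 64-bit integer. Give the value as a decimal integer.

80371977717941057

In big-endian order the high byte comes first in memory.
The bytes are already most-significant first: 0x011D89E34DC60341.
0x011D89E34DC60341 = 80371977717941057.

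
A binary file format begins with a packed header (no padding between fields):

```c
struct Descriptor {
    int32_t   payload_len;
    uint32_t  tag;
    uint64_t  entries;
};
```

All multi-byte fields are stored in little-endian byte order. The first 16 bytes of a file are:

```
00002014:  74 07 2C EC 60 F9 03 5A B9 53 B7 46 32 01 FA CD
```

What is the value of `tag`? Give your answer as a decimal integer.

1510209888

`tag` follows `payload_len` (4 bytes), so it starts at byte offset 4 and occupies 4 bytes.
Bytes at offsets 4..7: 60 F9 03 5A.
Little-endian stores the least-significant byte at the lowest address.
Reassemble most-significant byte first: 5A 03 F9 60 → 0x5A03F960.
0x5A03F960 = 1510209888.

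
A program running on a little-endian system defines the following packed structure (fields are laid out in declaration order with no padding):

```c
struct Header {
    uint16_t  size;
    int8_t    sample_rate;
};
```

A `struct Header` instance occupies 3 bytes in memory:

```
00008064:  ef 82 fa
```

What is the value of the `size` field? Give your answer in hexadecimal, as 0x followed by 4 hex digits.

`size` is the first field, at byte offset 0, occupying 2 bytes.
Bytes at offsets 0..1: EF 82.
In little-endian order the low byte comes first in memory.
Reassemble most-significant byte first: 82 EF → 0x82EF.

0x82EF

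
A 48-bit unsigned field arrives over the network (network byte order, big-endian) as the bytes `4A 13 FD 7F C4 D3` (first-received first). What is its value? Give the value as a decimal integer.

In big-endian order the high byte comes first in memory.
The bytes are already most-significant first: 0x4A13FD7FC4D3.
0x4A13FD7FC4D3 = 81449717843155.

81449717843155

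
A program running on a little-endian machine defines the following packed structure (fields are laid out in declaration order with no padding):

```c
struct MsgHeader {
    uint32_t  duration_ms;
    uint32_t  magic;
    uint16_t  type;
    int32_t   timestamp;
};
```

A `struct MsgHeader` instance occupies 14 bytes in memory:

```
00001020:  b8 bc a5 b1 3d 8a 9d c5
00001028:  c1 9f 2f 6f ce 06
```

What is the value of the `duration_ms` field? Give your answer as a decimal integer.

2980428984

`duration_ms` is the first field, at byte offset 0, occupying 4 bytes.
Bytes at offsets 0..3: B8 BC A5 B1.
Little-endian stores the least-significant byte at the lowest address.
Reassemble most-significant byte first: B1 A5 BC B8 → 0xB1A5BCB8.
0xB1A5BCB8 = 2980428984.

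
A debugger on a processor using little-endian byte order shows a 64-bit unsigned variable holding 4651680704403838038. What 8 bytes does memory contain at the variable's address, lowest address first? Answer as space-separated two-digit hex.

4651680704403838038 in hexadecimal, padded to 64 bits, is 0x408E16F47A879456.
Split into bytes (most-significant first): 40 8E 16 F4 7A 87 94 56.
Little-endian stores the least-significant byte at the lowest address.
So at ascending addresses the bytes are 56 94 87 7A F4 16 8E 40.

56 94 87 7A F4 16 8E 40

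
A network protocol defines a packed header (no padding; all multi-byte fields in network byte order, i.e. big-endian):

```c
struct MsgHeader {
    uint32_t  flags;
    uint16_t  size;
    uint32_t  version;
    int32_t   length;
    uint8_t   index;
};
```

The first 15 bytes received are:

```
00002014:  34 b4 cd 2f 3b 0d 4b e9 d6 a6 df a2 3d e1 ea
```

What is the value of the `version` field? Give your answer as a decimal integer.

`version` follows `flags` (4 B), `size` (2 B), so it starts at offset 4 + 2 = 6 and occupies 4 bytes.
Bytes at offsets 6..9: 4B E9 D6 A6.
Big-endian: lowest address holds the most-significant byte.
The bytes are already most-significant first: 0x4BE9D6A6.
0x4BE9D6A6 = 1273616038.

1273616038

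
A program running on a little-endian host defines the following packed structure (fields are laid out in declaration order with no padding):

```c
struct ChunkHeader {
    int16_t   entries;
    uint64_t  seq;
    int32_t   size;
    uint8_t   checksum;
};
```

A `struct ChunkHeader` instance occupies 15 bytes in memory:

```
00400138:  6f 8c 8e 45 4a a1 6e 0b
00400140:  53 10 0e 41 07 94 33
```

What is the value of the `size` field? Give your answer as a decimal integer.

-1811463922

`size` follows `entries` (2 B), `seq` (8 B), so it starts at offset 2 + 8 = 10 and occupies 4 bytes.
Bytes at offsets 10..13: 0E 41 07 94.
Little-endian stores the least-significant byte at the lowest address.
Reassemble most-significant byte first: 94 07 41 0E → 0x9407410E.
Top bit is set, so as a signed 32-bit value this is 0x9407410E − 2^32 = -1811463922.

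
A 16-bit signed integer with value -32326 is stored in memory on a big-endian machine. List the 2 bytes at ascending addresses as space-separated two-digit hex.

81 BA

Two's complement of -32326 in 16 bits: 32326 = 0x7E46; invert → 0x81B9; add 1 → 0x81BA.
Split into bytes (most-significant first): 81 BA.
Big-endian: lowest address holds the most-significant byte.
So the memory order matches the most-significant-first order: 81 BA.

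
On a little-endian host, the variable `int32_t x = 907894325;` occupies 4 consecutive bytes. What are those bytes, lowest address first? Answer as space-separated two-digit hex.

35 5E 1D 36

907894325 in hexadecimal, padded to 32 bits, is 0x361D5E35.
Split into bytes (most-significant first): 36 1D 5E 35.
Little-endian: lowest address holds the least-significant byte.
So at ascending addresses the bytes are 35 5E 1D 36.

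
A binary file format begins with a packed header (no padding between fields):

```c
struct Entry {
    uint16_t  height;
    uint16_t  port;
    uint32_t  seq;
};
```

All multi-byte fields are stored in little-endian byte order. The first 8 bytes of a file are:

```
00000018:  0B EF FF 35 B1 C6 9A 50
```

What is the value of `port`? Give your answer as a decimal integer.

`port` follows `height` (2 bytes), so it starts at byte offset 2 and occupies 2 bytes.
Bytes at offsets 2..3: FF 35.
Little-endian stores the least-significant byte at the lowest address.
Reassemble most-significant byte first: 35 FF → 0x35FF.
0x35FF = 13823.

13823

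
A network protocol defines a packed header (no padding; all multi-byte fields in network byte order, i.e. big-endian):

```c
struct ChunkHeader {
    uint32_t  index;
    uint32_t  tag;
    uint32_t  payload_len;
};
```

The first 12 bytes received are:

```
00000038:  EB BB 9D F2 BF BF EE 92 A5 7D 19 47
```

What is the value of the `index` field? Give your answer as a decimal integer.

3954941426

`index` is the first field, at byte offset 0, occupying 4 bytes.
Bytes at offsets 0..3: EB BB 9D F2.
Big-endian stores the most-significant byte at the lowest address.
The bytes are already most-significant first: 0xEBBB9DF2.
0xEBBB9DF2 = 3954941426.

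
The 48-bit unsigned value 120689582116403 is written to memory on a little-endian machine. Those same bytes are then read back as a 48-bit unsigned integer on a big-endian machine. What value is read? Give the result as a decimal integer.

120689582116403 in 48-bit hexadecimal is 0x6DC43BAB8E33.
Stored little-endian, the bytes at ascending addresses are 33 8E AB 3B C4 6D.
Read back as big-endian, the last byte is least significant, giving 0x338EAB3BC46D.
0x338EAB3BC46D = 56687851193453.

56687851193453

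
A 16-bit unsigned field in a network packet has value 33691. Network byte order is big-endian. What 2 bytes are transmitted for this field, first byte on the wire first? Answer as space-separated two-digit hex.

83 9B

33691 in hexadecimal, padded to 16 bits, is 0x839B.
Split into bytes (most-significant first): 83 9B.
Big-endian stores the most-significant byte at the lowest address.
So the memory order matches the most-significant-first order: 83 9B.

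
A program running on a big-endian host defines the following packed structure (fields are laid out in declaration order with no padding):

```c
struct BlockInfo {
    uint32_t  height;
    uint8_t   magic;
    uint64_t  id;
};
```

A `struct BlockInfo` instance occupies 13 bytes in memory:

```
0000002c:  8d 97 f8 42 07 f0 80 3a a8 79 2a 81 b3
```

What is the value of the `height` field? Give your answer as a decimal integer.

`height` is the first field, at byte offset 0, occupying 4 bytes.
Bytes at offsets 0..3: 8D 97 F8 42.
Big-endian: lowest address holds the most-significant byte.
The bytes are already most-significant first: 0x8D97F842.
0x8D97F842 = 2375546946.

2375546946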